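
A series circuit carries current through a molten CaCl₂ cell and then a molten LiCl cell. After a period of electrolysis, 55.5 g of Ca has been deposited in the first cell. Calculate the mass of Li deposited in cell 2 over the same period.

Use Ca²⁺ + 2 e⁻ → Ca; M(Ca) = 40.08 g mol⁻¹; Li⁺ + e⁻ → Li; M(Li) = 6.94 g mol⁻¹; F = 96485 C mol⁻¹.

19.2 g

n(Ca) = 55.5 / 40.08 = 1.385 mol.
Since Ca²⁺ + 2 e⁻ → Ca, n(e⁻) passed = 2 × 1.385 = 2.769 mol.
Cells in series carry the same charge, so the same 2.769 mol of electrons passes through cell 2.
Li⁺ + e⁻ → Li, so n(Li) = 2.769 / 1 = 2.769 mol.
m(Li) = 2.769 × 6.94 = 19.2 g.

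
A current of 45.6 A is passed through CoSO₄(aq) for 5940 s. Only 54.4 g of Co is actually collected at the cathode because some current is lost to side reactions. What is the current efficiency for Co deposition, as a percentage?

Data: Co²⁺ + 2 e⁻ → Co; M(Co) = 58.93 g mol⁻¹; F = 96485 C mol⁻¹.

Q = I·t = 45.60 × 5940.0 = 270900 C; n(e⁻) = 270900/96485 = 2.807 mol.
Theoretical n(Co) = n(e⁻)/2 = 1.404 mol, i.e. m_theo = 1.404 × 58.93 = 82.72 g.
Efficiency = m_actual / m_theo = 54.4 / 82.72 = 65.8 %.

65.8 %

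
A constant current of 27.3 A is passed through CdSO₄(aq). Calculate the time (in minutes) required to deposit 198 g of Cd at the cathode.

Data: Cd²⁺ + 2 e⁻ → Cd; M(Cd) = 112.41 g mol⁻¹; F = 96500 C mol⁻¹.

208 min

n(Cd) = m/M = 198 / 112.41 = 1.761 mol.
Each Cd atom requires 2 electrons, so n(e⁻) = 2 × 1.761 = 3.523 mol.
Q = n(e⁻)·F = 3.523 × 96500 = 340000 C.
t = Q/I = 340000 / 27.30 A = 12450 s = 208 min.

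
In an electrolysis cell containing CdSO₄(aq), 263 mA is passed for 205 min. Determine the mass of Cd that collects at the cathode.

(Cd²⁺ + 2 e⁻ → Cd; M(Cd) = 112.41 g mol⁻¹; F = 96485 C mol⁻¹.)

Q = I·t = 0.2630 A × 12300 s = 3235 C.
n(e⁻) = Q/F = 3235 / 96485 = 0.03353 mol.
Cd²⁺ + 2 e⁻ → Cd, so n(Cd) = n(e⁻)/2 = 0.01676 mol.
m = n·M = 0.01676 × 112.41 = 1.88 g.

1.88 g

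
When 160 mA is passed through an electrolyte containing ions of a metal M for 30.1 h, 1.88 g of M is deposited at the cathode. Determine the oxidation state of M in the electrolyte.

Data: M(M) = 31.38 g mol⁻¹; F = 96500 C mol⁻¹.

Q = I·t = 0.1600 A × 108360 s = 17340 C, so n(e⁻) = 17340/96500 = 0.1797 mol.
n(M) deposited = 1.88 / 31.38 = 0.05991 mol.
Electrons per atom = n(e⁻)/n(M) = 0.1797 / 0.05991 = 3.00 ≈ 3, so the ion is M³⁺.

+3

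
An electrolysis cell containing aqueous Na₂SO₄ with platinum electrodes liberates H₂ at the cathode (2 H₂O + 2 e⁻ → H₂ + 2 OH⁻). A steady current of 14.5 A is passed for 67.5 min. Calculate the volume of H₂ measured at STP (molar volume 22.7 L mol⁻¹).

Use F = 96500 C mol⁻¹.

6.91 L

Q = I·t = 14.50 A × 4050.0 s = 58720 C.
n(e⁻) = Q/F = 58720 / 96500 = 0.6085 mol.
2 electrons are transferred per H₂ molecule, so n(H₂) = 0.6085 / 2 = 0.3043 mol.
V = n × V_m = 0.3043 × 22.7 = 6.91 L.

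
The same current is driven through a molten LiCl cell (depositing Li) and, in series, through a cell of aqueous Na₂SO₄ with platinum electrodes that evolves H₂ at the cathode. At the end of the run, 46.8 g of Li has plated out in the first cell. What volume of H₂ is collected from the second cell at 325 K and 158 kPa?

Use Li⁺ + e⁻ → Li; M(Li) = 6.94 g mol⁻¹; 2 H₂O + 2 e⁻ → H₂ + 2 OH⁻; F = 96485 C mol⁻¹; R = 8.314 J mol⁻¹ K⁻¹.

n(Li) = 46.8 / 6.94 = 6.744 mol, so n(e⁻) = 1 × 6.744 = 6.744 mol.
The cells are in series, so the same 6.744 mol of electrons passes through the second cell.
2 H₂O + 2 e⁻ → H₂ + 2 OH⁻ — 2 mol e⁻ per mol H₂, so n(H₂) = 6.744/2 = 3.372 mol.
V = nRT/P = (3.372 × 8.314 × 325) / (158 × 10³) = 0.0577 m³ = 57.7 L.

57.7 L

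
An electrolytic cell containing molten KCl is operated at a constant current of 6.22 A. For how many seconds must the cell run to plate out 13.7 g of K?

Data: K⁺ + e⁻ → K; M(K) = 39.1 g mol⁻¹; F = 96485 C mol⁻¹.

n(K) = m/M = 13.7 / 39.1 = 0.3504 mol.
Each K atom requires 1 electron, so n(e⁻) = 1 × 0.3504 = 0.3504 mol.
Q = n(e⁻)·F = 0.3504 × 96485 = 33810 C.
t = Q/I = 33810 / 6.220 A = 5435 s.

5440 s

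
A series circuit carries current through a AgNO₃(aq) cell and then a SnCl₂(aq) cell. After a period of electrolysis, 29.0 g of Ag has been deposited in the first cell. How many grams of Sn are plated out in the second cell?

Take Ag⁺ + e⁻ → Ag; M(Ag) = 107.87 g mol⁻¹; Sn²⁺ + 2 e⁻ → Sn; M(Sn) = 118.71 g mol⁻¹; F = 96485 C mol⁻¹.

n(Ag) = 29.0 / 107.87 = 0.2688 mol.
Since Ag⁺ + e⁻ → Ag, n(e⁻) passed = 1 × 0.2688 = 0.2688 mol.
Cells in series carry the same charge, so the same 0.2688 mol of electrons passes through cell 2.
Sn²⁺ + 2 e⁻ → Sn, so n(Sn) = 0.2688 / 2 = 0.1344 mol.
m(Sn) = 0.1344 × 118.71 = 16.0 g.

16.0 g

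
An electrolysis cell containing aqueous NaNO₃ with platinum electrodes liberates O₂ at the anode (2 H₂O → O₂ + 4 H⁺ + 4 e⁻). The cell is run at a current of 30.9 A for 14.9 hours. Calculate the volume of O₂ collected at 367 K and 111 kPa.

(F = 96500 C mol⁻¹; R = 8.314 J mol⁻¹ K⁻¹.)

118 L

Q = I·t = 30.90 A × 53640 s = 1657000 C.
n(e⁻) = Q/F = 1657000 / 96500 = 17.18 mol.
4 electrons are transferred per O₂ molecule, so n(O₂) = 17.18 / 4 = 4.294 mol.
V = nRT/P = (4.294 × 8.314 × 367) / (111 × 10³ Pa) = 0.118 m³ = 118 L.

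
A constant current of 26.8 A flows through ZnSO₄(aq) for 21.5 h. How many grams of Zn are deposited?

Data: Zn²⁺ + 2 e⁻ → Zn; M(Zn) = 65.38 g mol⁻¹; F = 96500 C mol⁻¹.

703 g

Q = I·t = 26.80 A × 77400 s = 2074000 C.
n(e⁻) = Q/F = 2074000 / 96500 = 21.50 mol.
Zn²⁺ + 2 e⁻ → Zn, so n(Zn) = n(e⁻)/2 = 10.75 mol.
m = n·M = 10.75 × 65.38 = 703 g.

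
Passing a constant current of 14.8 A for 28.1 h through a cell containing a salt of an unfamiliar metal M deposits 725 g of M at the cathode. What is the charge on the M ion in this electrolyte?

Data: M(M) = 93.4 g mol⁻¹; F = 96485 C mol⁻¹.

+2

Q = I·t = 14.80 A × 101160 s = 1497000 C, so n(e⁻) = 1497000/96485 = 15.52 mol.
n(M) deposited = 725 / 93.4 = 7.762 mol.
Electrons per atom = n(e⁻)/n(M) = 15.52 / 7.762 = 2.00 ≈ 2, so the ion is M²⁺.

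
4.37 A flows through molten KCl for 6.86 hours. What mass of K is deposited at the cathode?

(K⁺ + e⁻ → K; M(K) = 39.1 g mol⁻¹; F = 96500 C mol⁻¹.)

Q = I·t = 4.370 A × 24696 s = 107900 C.
n(e⁻) = Q/F = 107900 / 96500 = 1.118 mol.
K⁺ + e⁻ → K, so n(K) = n(e⁻)/1 = 1.118 mol.
m = n·M = 1.118 × 39.1 = 43.7 g.

43.7 g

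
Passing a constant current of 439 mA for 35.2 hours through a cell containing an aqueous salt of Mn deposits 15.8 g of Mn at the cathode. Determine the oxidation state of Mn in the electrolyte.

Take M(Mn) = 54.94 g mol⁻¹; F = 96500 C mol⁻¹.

+2

Q = I·t = 0.4390 A × 126720 s = 55630 C, so n(e⁻) = 55630/96500 = 0.5765 mol.
n(Mn) deposited = 15.8 / 54.94 = 0.2876 mol.
Electrons per atom = n(e⁻)/n(Mn) = 0.5765 / 0.2876 = 2.00 ≈ 2, so the ion is Mn²⁺.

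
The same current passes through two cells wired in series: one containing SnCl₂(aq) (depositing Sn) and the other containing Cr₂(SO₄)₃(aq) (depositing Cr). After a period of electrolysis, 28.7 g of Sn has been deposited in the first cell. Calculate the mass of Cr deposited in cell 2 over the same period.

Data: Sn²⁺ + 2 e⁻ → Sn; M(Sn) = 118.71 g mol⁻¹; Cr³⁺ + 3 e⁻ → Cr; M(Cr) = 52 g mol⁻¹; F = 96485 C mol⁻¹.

n(Sn) = 28.7 / 118.71 = 0.2418 mol.
Since Sn²⁺ + 2 e⁻ → Sn, n(e⁻) passed = 2 × 0.2418 = 0.4835 mol.
Cells in series carry the same charge, so the same 0.4835 mol of electrons passes through cell 2.
Cr³⁺ + 3 e⁻ → Cr, so n(Cr) = 0.4835 / 3 = 0.1612 mol.
m(Cr) = 0.1612 × 52 = 8.38 g.

8.38 g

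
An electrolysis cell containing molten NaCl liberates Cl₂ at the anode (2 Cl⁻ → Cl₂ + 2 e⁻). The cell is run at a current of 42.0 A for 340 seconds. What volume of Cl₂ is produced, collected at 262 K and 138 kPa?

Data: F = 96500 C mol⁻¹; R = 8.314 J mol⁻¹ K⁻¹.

Q = I·t = 42.00 A × 340.00 s = 14280 C.
n(e⁻) = Q/F = 14280 / 96500 = 0.1480 mol.
2 electrons are transferred per Cl₂ molecule, so n(Cl₂) = 0.1480 / 2 = 0.07399 mol.
V = nRT/P = (0.07399 × 8.314 × 262) / (138 × 10³ Pa) = 0.00117 m³ = 1.17 L.

1.17 L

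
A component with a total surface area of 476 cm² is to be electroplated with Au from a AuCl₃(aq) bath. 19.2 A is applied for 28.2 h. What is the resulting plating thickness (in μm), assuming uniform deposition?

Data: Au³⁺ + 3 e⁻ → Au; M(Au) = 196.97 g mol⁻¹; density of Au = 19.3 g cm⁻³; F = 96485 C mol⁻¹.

1440 μm

Q = I·t = 19.20 × 101520 = 1949000 C; n(e⁻) = 20.20 mol.
n(Au) = n(e⁻)/3 = 6.734 mol, so m = 6.734 × 196.97 = 1326 g.
Volume = m/ρ = 1326 / 19.3 = 68.72 cm³.
Thickness = V/A = 68.72 / 476 = 0.144 cm = 1440 μm.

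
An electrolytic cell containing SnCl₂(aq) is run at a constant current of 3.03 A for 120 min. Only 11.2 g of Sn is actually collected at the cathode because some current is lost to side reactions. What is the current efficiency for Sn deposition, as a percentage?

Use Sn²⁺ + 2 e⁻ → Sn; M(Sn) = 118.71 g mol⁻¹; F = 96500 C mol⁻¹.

83.5 %

Q = I·t = 3.030 × 7200.0 = 21820 C; n(e⁻) = 21820/96500 = 0.2261 mol.
Theoretical n(Sn) = n(e⁻)/2 = 0.1130 mol, i.e. m_theo = 0.1130 × 118.71 = 13.42 g.
Efficiency = m_actual / m_theo = 11.2 / 13.42 = 83.5 %.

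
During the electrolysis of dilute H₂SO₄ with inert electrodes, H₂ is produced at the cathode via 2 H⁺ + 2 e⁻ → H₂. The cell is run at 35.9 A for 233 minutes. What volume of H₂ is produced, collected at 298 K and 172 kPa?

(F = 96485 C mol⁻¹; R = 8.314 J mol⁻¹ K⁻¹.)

37.5 L

Q = I·t = 35.90 A × 13980 s = 501900 C.
n(e⁻) = Q/F = 501900 / 96485 = 5.202 mol.
2 electrons are transferred per H₂ molecule, so n(H₂) = 5.202 / 2 = 2.601 mol.
V = nRT/P = (2.601 × 8.314 × 298) / (172 × 10³ Pa) = 0.0375 m³ = 37.5 L.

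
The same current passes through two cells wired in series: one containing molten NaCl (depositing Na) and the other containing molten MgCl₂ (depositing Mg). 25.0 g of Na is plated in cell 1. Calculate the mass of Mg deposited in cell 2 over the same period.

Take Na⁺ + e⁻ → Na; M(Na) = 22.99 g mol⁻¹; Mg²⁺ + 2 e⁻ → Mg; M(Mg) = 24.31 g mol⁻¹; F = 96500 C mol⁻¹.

n(Na) = 25.0 / 22.99 = 1.087 mol.
Since Na⁺ + e⁻ → Na, n(e⁻) passed = 1 × 1.087 = 1.087 mol.
Cells in series carry the same charge, so the same 1.087 mol of electrons passes through cell 2.
Mg²⁺ + 2 e⁻ → Mg, so n(Mg) = 1.087 / 2 = 0.5437 mol.
m(Mg) = 0.5437 × 24.31 = 13.2 g.

13.2 g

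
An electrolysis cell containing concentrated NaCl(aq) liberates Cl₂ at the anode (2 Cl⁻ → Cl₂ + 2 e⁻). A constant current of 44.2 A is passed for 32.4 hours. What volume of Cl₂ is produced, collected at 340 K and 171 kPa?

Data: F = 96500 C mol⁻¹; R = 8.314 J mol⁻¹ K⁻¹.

442 L

Q = I·t = 44.20 A × 116640 s = 5155000 C.
n(e⁻) = Q/F = 5155000 / 96500 = 53.42 mol.
2 electrons are transferred per Cl₂ molecule, so n(Cl₂) = 53.42 / 2 = 26.71 mol.
V = nRT/P = (26.71 × 8.314 × 340) / (171 × 10³ Pa) = 0.442 m³ = 442 L.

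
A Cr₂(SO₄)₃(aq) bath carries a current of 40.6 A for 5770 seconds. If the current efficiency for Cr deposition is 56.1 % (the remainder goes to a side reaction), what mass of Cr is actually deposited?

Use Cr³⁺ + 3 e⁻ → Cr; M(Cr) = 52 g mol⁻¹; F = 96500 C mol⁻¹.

Q = I·t = 40.60 × 5770.0 = 234300 C.
n(e⁻) = 234300/96500 = 2.428 mol; theoretically n(Cr) = 2.428/3 = 0.8092 mol, m_theo = 42.08 g.
At 56.1 % efficiency, m_actual = 0.561 × 42.08 = 23.6 g.

23.6 g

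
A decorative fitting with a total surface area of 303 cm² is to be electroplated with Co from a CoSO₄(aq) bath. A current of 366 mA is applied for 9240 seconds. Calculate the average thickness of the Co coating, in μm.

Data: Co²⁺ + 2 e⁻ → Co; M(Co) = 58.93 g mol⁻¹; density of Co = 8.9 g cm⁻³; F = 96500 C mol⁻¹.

3.83 μm

Q = I·t = 0.3660 × 9240.0 = 3382 C; n(e⁻) = 0.03504 mol.
n(Co) = n(e⁻)/2 = 0.01752 mol, so m = 0.01752 × 58.93 = 1.033 g.
Volume = m/ρ = 1.033 / 8.9 = 0.1160 cm³.
Thickness = V/A = 0.1160 / 303 = 3.83 × 10⁻⁴ cm = 3.83 μm.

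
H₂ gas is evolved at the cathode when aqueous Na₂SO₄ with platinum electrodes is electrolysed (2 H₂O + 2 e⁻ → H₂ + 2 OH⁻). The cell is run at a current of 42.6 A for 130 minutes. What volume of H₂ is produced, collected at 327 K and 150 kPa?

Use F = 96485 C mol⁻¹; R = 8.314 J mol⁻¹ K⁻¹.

Q = I·t = 42.60 A × 7800.0 s = 332300 C.
n(e⁻) = Q/F = 332300 / 96485 = 3.444 mol.
2 electrons are transferred per H₂ molecule, so n(H₂) = 3.444 / 2 = 1.722 mol.
V = nRT/P = (1.722 × 8.314 × 327) / (150 × 10³ Pa) = 0.0312 m³ = 31.2 L.

31.2 L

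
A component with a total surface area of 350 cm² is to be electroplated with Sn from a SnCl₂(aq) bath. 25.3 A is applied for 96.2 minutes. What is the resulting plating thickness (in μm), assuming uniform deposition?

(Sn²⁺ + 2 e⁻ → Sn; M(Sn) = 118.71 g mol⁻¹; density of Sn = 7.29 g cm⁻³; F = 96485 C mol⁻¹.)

352 μm

Q = I·t = 25.30 × 5772.0 = 146000 C; n(e⁻) = 1.514 mol.
n(Sn) = n(e⁻)/2 = 0.7568 mol, so m = 0.7568 × 118.71 = 89.83 g.
Volume = m/ρ = 89.83 / 7.29 = 12.32 cm³.
Thickness = V/A = 12.32 / 350 = 0.0352 cm = 352 μm.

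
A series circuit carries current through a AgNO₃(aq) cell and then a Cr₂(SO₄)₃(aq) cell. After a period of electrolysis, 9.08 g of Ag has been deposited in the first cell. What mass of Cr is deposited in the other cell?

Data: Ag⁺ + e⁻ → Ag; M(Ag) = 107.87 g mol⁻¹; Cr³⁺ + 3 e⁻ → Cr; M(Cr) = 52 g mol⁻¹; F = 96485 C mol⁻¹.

1.46 g

n(Ag) = 9.08 / 107.87 = 0.08418 mol.
Since Ag⁺ + e⁻ → Ag, n(e⁻) passed = 1 × 0.08418 = 0.08418 mol.
Cells in series carry the same charge, so the same 0.08418 mol of electrons passes through cell 2.
Cr³⁺ + 3 e⁻ → Cr, so n(Cr) = 0.08418 / 3 = 0.02806 mol.
m(Cr) = 0.02806 × 52 = 1.46 g.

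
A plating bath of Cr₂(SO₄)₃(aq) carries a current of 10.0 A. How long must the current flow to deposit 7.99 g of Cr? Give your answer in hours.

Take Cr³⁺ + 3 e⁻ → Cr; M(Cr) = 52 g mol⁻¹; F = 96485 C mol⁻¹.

n(Cr) = m/M = 7.99 / 52 = 0.1537 mol.
Each Cr atom requires 3 electrons, so n(e⁻) = 3 × 0.1537 = 0.4610 mol.
Q = n(e⁻)·F = 0.4610 × 96485 = 44480 C.
t = Q/I = 44480 / 10.00 A = 4448 s = 1.24 h.

1.24 h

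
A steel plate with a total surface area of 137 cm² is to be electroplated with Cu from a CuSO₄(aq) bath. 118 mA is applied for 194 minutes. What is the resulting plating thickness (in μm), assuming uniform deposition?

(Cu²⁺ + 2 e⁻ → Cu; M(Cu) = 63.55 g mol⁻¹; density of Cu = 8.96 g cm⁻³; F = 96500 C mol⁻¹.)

Q = I·t = 0.1180 × 11640 = 1374 C; n(e⁻) = 0.01423 mol.
n(Cu) = n(e⁻)/2 = 0.007117 mol, so m = 0.007117 × 63.55 = 0.4523 g.
Volume = m/ρ = 0.4523 / 8.96 = 0.05048 cm³.
Thickness = V/A = 0.05048 / 137 = 3.68 × 10⁻⁴ cm = 3.68 μm.

3.68 μm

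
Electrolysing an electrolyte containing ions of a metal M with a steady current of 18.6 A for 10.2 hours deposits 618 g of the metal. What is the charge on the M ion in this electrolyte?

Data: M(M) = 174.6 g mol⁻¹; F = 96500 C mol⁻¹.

+2

Q = I·t = 18.60 A × 36720 s = 683000 C, so n(e⁻) = 683000/96500 = 7.078 mol.
n(M) deposited = 618 / 174.6 = 3.540 mol.
Electrons per atom = n(e⁻)/n(M) = 7.078 / 3.540 = 2.00 ≈ 2, so the ion is M²⁺.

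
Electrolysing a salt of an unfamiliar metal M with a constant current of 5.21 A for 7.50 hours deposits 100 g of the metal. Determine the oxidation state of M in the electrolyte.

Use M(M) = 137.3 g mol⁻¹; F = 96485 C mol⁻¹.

Q = I·t = 5.210 A × 27000 s = 140700 C, so n(e⁻) = 140700/96485 = 1.458 mol.
n(M) deposited = 100 / 137.3 = 0.7283 mol.
Electrons per atom = n(e⁻)/n(M) = 1.458 / 0.7283 = 2.00 ≈ 2, so the ion is M²⁺.

+2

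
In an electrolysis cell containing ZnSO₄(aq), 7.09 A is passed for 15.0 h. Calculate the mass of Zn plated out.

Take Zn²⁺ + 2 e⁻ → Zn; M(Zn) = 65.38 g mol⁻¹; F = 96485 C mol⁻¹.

Q = I·t = 7.090 A × 54000 s = 382900 C.
n(e⁻) = Q/F = 382900 / 96485 = 3.968 mol.
Zn²⁺ + 2 e⁻ → Zn, so n(Zn) = n(e⁻)/2 = 1.984 mol.
m = n·M = 1.984 × 65.38 = 130 g.

130 g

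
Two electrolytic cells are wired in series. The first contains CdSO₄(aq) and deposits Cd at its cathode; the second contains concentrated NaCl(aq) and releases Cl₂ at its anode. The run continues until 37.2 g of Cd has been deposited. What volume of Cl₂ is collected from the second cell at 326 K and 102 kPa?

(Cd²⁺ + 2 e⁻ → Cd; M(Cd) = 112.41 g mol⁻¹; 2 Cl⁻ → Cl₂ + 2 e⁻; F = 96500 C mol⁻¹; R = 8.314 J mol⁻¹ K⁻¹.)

8.79 L

n(Cd) = 37.2 / 112.41 = 0.3309 mol, so n(e⁻) = 2 × 0.3309 = 0.6619 mol.
The cells are in series, so the same 0.6619 mol of electrons passes through the second cell.
2 Cl⁻ → Cl₂ + 2 e⁻ — 2 mol e⁻ per mol Cl₂, so n(Cl₂) = 0.6619/2 = 0.3309 mol.
V = nRT/P = (0.3309 × 8.314 × 326) / (102 × 10³) = 0.00879 m³ = 8.79 L.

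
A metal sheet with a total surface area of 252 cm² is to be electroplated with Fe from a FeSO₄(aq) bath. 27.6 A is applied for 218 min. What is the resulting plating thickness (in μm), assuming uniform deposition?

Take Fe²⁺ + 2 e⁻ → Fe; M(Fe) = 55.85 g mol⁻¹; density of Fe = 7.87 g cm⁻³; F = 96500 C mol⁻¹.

Q = I·t = 27.60 × 13080 = 361000 C; n(e⁻) = 3.741 mol.
n(Fe) = n(e⁻)/2 = 1.871 mol, so m = 1.871 × 55.85 = 104.5 g.
Volume = m/ρ = 104.5 / 7.87 = 13.27 cm³.
Thickness = V/A = 13.27 / 252 = 0.0527 cm = 527 μm.

527 μm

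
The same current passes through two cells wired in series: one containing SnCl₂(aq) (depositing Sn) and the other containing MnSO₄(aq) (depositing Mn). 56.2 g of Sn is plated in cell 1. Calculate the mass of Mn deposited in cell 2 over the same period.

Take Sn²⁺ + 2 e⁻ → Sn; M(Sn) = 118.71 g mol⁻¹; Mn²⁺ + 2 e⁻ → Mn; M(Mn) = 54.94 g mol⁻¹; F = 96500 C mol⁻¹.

26.0 g

n(Sn) = 56.2 / 118.71 = 0.4734 mol.
Since Sn²⁺ + 2 e⁻ → Sn, n(e⁻) passed = 2 × 0.4734 = 0.9468 mol.
Cells in series carry the same charge, so the same 0.9468 mol of electrons passes through cell 2.
Mn²⁺ + 2 e⁻ → Mn, so n(Mn) = 0.9468 / 2 = 0.4734 mol.
m(Mn) = 0.4734 × 54.94 = 26.0 g.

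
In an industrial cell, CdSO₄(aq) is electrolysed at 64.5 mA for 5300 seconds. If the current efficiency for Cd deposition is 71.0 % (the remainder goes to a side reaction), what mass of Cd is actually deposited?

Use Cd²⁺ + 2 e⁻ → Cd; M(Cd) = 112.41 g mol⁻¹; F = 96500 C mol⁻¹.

Q = I·t = 0.06450 × 5300.0 = 341.8 C.
n(e⁻) = 341.8/96500 = 0.003542 mol; theoretically n(Cd) = 0.003542/2 = 0.001771 mol, m_theo = 0.1991 g.
At 71.0 % efficiency, m_actual = 0.710 × 0.1991 = 0.141 g.

0.141 g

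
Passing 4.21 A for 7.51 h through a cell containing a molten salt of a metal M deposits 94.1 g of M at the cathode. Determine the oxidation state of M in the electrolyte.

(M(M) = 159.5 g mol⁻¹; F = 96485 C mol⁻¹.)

+2

Q = I·t = 4.210 A × 27036 s = 113800 C, so n(e⁻) = 113800/96485 = 1.180 mol.
n(M) deposited = 94.1 / 159.5 = 0.5900 mol.
Electrons per atom = n(e⁻)/n(M) = 1.180 / 0.5900 = 2.00 ≈ 2, so the ion is M²⁺.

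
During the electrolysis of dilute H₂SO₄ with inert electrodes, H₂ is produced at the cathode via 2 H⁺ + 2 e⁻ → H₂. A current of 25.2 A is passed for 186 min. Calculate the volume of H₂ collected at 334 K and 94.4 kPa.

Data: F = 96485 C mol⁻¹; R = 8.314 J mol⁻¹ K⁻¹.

Q = I·t = 25.20 A × 11160 s = 281200 C.
n(e⁻) = Q/F = 281200 / 96485 = 2.915 mol.
2 electrons are transferred per H₂ molecule, so n(H₂) = 2.915 / 2 = 1.457 mol.
V = nRT/P = (1.457 × 8.314 × 334) / (94.4 × 10³ Pa) = 0.0429 m³ = 42.9 L.

42.9 L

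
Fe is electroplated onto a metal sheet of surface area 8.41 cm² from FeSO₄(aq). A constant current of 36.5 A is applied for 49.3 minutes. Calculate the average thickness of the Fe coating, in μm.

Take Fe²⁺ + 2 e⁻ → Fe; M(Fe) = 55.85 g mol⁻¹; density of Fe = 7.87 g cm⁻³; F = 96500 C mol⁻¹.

4720 μm

Q = I·t = 36.50 × 2958.0 = 108000 C; n(e⁻) = 1.119 mol.
n(Fe) = n(e⁻)/2 = 0.5594 mol, so m = 0.5594 × 55.85 = 31.24 g.
Volume = m/ρ = 31.24 / 7.87 = 3.970 cm³.
Thickness = V/A = 3.970 / 8.41 = 0.472 cm = 4720 μm.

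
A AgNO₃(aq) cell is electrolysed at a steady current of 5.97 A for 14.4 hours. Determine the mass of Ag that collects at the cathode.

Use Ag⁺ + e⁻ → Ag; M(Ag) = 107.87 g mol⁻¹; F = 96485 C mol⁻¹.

346 g

Q = I·t = 5.970 A × 51840 s = 309500 C.
n(e⁻) = Q/F = 309500 / 96485 = 3.208 mol.
Ag⁺ + e⁻ → Ag, so n(Ag) = n(e⁻)/1 = 3.208 mol.
m = n·M = 3.208 × 107.87 = 346 g.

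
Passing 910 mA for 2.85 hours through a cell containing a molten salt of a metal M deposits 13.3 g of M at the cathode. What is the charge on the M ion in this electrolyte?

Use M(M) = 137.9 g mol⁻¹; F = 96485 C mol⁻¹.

Q = I·t = 0.9100 A × 10260 s = 9337 C, so n(e⁻) = 9337/96485 = 0.09677 mol.
n(M) deposited = 13.3 / 137.9 = 0.09645 mol.
Electrons per atom = n(e⁻)/n(M) = 0.09677 / 0.09645 = 1.00 ≈ 1, so the ion is M⁺.

+1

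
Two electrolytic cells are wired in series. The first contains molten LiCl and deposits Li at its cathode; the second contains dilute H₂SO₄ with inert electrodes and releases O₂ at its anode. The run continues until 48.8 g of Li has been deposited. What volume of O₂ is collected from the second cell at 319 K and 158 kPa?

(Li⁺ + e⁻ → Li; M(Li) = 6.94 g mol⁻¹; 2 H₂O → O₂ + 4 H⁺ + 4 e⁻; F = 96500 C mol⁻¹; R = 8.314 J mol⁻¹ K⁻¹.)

n(Li) = 48.8 / 6.94 = 7.032 mol, so n(e⁻) = 1 × 7.032 = 7.032 mol.
The cells are in series, so the same 7.032 mol of electrons passes through the second cell.
2 H₂O → O₂ + 4 H⁺ + 4 e⁻ — 4 mol e⁻ per mol O₂, so n(O₂) = 7.032/4 = 1.758 mol.
V = nRT/P = (1.758 × 8.314 × 319) / (158 × 10³) = 0.0295 m³ = 29.5 L.

29.5 L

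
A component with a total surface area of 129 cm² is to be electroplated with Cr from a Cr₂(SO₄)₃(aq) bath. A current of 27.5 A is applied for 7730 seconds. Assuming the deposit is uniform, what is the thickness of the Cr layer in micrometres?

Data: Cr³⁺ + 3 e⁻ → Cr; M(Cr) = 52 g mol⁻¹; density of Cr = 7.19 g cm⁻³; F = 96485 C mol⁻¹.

412 μm

Q = I·t = 27.50 × 7730.0 = 212600 C; n(e⁻) = 2.203 mol.
n(Cr) = n(e⁻)/3 = 0.7344 mol, so m = 0.7344 × 52 = 38.19 g.
Volume = m/ρ = 38.19 / 7.19 = 5.311 cm³.
Thickness = V/A = 5.311 / 129 = 0.0412 cm = 412 μm.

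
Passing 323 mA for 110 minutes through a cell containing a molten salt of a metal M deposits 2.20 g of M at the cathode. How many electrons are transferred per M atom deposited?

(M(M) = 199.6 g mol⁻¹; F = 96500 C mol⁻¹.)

Q = I·t = 0.3230 A × 6600.0 s = 2132 C, so n(e⁻) = 2132/96500 = 0.02209 mol.
n(M) deposited = 2.20 / 199.6 = 0.01102 mol.
Electrons per atom = n(e⁻)/n(M) = 0.02209 / 0.01102 = 2.00 ≈ 2, so the ion is M²⁺.

2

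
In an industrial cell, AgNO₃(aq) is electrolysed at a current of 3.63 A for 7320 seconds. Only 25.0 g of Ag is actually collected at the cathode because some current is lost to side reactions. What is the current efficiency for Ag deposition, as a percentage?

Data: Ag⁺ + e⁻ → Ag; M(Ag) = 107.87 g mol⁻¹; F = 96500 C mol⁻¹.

84.2 %

Q = I·t = 3.630 × 7320.0 = 26570 C; n(e⁻) = 26570/96500 = 0.2754 mol.
Theoretical n(Ag) = n(e⁻)/1 = 0.2754 mol, i.e. m_theo = 0.2754 × 107.87 = 29.70 g.
Efficiency = m_actual / m_theo = 25.0 / 29.70 = 84.2 %.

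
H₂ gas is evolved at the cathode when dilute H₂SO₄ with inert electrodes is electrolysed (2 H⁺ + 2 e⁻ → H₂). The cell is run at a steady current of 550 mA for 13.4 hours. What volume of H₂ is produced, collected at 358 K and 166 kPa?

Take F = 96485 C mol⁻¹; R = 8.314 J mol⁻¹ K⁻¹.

2.47 L

Q = I·t = 0.5500 A × 48240 s = 26530 C.
n(e⁻) = Q/F = 26530 / 96485 = 0.2750 mol.
2 electrons are transferred per H₂ molecule, so n(H₂) = 0.2750 / 2 = 0.1375 mol.
V = nRT/P = (0.1375 × 8.314 × 358) / (166 × 10³ Pa) = 0.00247 m³ = 2.47 L.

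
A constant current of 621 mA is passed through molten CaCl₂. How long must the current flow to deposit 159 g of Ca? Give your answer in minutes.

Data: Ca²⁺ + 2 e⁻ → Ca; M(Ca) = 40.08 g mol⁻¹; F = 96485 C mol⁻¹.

20500 min

n(Ca) = m/M = 159 / 40.08 = 3.967 mol.
Each Ca atom requires 2 electrons, so n(e⁻) = 2 × 3.967 = 7.934 mol.
Q = n(e⁻)·F = 7.934 × 96485 = 765500 C.
t = Q/I = 765500 / 0.6210 A = 1233000 s = 20500 min.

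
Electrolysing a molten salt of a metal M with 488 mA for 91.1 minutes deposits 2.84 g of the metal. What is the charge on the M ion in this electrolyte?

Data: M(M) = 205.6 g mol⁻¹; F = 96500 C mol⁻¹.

+2

Q = I·t = 0.4880 A × 5466.0 s = 2667 C, so n(e⁻) = 2667/96500 = 0.02764 mol.
n(M) deposited = 2.84 / 205.6 = 0.01381 mol.
Electrons per atom = n(e⁻)/n(M) = 0.02764 / 0.01381 = 2.00 ≈ 2, so the ion is M²⁺.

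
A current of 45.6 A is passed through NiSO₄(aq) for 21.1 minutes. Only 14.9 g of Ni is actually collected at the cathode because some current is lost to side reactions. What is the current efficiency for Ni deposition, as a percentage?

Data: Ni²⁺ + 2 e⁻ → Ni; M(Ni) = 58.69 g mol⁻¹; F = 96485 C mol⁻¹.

84.9 %

Q = I·t = 45.60 × 1266.0 = 57730 C; n(e⁻) = 57730/96485 = 0.5983 mol.
Theoretical n(Ni) = n(e⁻)/2 = 0.2992 mol, i.e. m_theo = 0.2992 × 58.69 = 17.56 g.
Efficiency = m_actual / m_theo = 14.9 / 17.56 = 84.9 %.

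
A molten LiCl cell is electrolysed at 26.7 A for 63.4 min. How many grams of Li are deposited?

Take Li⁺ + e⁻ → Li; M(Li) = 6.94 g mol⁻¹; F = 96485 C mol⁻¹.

Q = I·t = 26.70 A × 3804.0 s = 101600 C.
n(e⁻) = Q/F = 101600 / 96485 = 1.053 mol.
Li⁺ + e⁻ → Li, so n(Li) = n(e⁻)/1 = 1.053 mol.
m = n·M = 1.053 × 6.94 = 7.31 g.

7.31 g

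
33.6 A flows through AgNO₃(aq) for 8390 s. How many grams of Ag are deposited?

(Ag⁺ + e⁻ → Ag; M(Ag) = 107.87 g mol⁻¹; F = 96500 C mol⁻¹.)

Q = I·t = 33.60 A × 8390.0 s = 281900 C.
n(e⁻) = Q/F = 281900 / 96500 = 2.921 mol.
Ag⁺ + e⁻ → Ag, so n(Ag) = n(e⁻)/1 = 2.921 mol.
m = n·M = 2.921 × 107.87 = 315 g.

315 g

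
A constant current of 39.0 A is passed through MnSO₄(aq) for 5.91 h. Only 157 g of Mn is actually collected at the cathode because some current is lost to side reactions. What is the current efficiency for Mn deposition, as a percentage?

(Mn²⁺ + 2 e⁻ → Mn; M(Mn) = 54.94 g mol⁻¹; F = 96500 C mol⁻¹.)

66.5 %

Q = I·t = 39.00 × 21276 = 829800 C; n(e⁻) = 829800/96500 = 8.599 mol.
Theoretical n(Mn) = n(e⁻)/2 = 4.299 mol, i.e. m_theo = 4.299 × 54.94 = 236.2 g.
Efficiency = m_actual / m_theo = 157 / 236.2 = 66.5 %.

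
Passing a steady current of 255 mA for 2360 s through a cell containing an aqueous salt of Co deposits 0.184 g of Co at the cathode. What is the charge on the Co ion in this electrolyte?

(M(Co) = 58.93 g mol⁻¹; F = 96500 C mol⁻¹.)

Q = I·t = 0.2550 A × 2360.0 s = 601.8 C, so n(e⁻) = 601.8/96500 = 0.006236 mol.
n(Co) deposited = 0.184 / 58.93 = 0.003122 mol.
Electrons per atom = n(e⁻)/n(Co) = 0.006236 / 0.003122 = 2.00 ≈ 2, so the ion is Co²⁺.

+2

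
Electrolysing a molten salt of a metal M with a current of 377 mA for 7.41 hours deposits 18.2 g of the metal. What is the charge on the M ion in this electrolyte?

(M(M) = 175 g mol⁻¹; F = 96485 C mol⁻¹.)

Q = I·t = 0.3770 A × 26676 s = 10060 C, so n(e⁻) = 10060/96485 = 0.1042 mol.
n(M) deposited = 18.2 / 175 = 0.1040 mol.
Electrons per atom = n(e⁻)/n(M) = 0.1042 / 0.1040 = 1.00 ≈ 1, so the ion is M⁺.

+1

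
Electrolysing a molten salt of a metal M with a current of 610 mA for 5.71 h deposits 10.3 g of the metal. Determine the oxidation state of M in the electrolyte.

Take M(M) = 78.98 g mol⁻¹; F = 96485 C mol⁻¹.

+1

Q = I·t = 0.6100 A × 20556 s = 12540 C, so n(e⁻) = 12540/96485 = 0.1300 mol.
n(M) deposited = 10.3 / 78.98 = 0.1304 mol.
Electrons per atom = n(e⁻)/n(M) = 0.1300 / 0.1304 = 0.997 ≈ 1, so the ion is M⁺.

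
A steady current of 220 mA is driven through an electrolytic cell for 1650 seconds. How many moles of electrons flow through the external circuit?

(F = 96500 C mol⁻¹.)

Q = I·t = 0.2200 A × 1650.0 s = 363.0 C.
n(e⁻) = Q/F = 363.0 / 96500 = 0.00376 mol.

0.00376 mol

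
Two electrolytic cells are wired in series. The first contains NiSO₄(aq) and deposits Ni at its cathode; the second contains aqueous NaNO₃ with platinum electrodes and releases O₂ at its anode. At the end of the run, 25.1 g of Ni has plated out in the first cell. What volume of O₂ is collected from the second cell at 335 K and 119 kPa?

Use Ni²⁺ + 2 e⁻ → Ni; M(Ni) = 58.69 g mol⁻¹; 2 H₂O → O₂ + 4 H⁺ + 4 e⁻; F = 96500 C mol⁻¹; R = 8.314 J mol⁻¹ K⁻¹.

5.00 L

n(Ni) = 25.1 / 58.69 = 0.4277 mol, so n(e⁻) = 2 × 0.4277 = 0.8553 mol.
The cells are in series, so the same 0.8553 mol of electrons passes through the second cell.
2 H₂O → O₂ + 4 H⁺ + 4 e⁻ — 4 mol e⁻ per mol O₂, so n(O₂) = 0.8553/4 = 0.2138 mol.
V = nRT/P = (0.2138 × 8.314 × 335) / (119 × 10³) = 0.00500 m³ = 5.00 L.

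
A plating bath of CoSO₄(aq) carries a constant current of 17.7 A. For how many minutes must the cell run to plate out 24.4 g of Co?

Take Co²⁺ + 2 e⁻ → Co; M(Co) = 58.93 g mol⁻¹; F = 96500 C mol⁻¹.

n(Co) = m/M = 24.4 / 58.93 = 0.4141 mol.
Each Co atom requires 2 electrons, so n(e⁻) = 2 × 0.4141 = 0.8281 mol.
Q = n(e⁻)·F = 0.8281 × 96500 = 79910 C.
t = Q/I = 79910 / 17.70 A = 4515 s = 75.2 min.

75.2 min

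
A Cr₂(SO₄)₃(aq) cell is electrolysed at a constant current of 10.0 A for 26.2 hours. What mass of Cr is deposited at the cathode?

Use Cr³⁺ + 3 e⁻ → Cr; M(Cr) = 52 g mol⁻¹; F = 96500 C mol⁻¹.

Q = I·t = 10.00 A × 94320 s = 943200 C.
n(e⁻) = Q/F = 943200 / 96500 = 9.774 mol.
Cr³⁺ + 3 e⁻ → Cr, so n(Cr) = n(e⁻)/3 = 3.258 mol.
m = n·M = 3.258 × 52 = 169 g.

169 g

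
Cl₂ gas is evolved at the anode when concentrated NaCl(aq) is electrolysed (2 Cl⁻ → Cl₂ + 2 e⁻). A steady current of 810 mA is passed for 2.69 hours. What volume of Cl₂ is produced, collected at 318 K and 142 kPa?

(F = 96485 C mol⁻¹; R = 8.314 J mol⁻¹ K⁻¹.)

0.757 L

Q = I·t = 0.8100 A × 9684.0 s = 7844 C.
n(e⁻) = Q/F = 7844 / 96485 = 0.08130 mol.
2 electrons are transferred per Cl₂ molecule, so n(Cl₂) = 0.08130 / 2 = 0.04065 mol.
V = nRT/P = (0.04065 × 8.314 × 318) / (142 × 10³ Pa) = 7.57 × 10⁻⁴ m³ = 0.757 L.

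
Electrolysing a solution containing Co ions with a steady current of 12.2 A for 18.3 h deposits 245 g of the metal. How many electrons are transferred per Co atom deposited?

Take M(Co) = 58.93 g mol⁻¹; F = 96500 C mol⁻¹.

2

Q = I·t = 12.20 A × 65880 s = 803700 C, so n(e⁻) = 803700/96500 = 8.329 mol.
n(Co) deposited = 245 / 58.93 = 4.157 mol.
Electrons per atom = n(e⁻)/n(Co) = 8.329 / 4.157 = 2.00 ≈ 2, so the ion is Co²⁺.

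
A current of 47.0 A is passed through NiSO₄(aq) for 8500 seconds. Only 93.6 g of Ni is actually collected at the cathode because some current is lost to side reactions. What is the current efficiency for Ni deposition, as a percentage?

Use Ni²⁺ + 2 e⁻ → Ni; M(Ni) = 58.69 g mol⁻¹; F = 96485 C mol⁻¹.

Q = I·t = 47.00 × 8500.0 = 399500 C; n(e⁻) = 399500/96485 = 4.141 mol.
Theoretical n(Ni) = n(e⁻)/2 = 2.070 mol, i.e. m_theo = 2.070 × 58.69 = 121.5 g.
Efficiency = m_actual / m_theo = 93.6 / 121.5 = 77.0 %.

77.0 %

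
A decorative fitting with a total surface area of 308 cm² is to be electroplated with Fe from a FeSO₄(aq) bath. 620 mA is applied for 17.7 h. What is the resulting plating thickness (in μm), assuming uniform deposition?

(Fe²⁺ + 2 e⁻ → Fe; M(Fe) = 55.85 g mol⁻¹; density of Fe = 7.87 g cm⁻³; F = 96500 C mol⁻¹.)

47.2 μm

Q = I·t = 0.6200 × 63720 = 39510 C; n(e⁻) = 0.4094 mol.
n(Fe) = n(e⁻)/2 = 0.2047 mol, so m = 0.2047 × 55.85 = 11.43 g.
Volume = m/ρ = 11.43 / 7.87 = 1.453 cm³.
Thickness = V/A = 1.453 / 308 = 0.00472 cm = 47.2 μm.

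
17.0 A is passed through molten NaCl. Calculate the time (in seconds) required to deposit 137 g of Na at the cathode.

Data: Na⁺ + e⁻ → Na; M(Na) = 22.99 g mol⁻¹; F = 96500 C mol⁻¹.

n(Na) = m/M = 137 / 22.99 = 5.959 mol.
Each Na atom requires 1 electron, so n(e⁻) = 1 × 5.959 = 5.959 mol.
Q = n(e⁻)·F = 5.959 × 96500 = 575100 C.
t = Q/I = 575100 / 17.00 A = 33830 s.

33800 s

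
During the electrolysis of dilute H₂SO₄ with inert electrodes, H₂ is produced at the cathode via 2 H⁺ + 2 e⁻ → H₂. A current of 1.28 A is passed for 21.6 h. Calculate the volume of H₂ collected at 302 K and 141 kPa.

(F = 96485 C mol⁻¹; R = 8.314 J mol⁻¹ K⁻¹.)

Q = I·t = 1.280 A × 77760 s = 99530 C.
n(e⁻) = Q/F = 99530 / 96485 = 1.032 mol.
2 electrons are transferred per H₂ molecule, so n(H₂) = 1.032 / 2 = 0.5158 mol.
V = nRT/P = (0.5158 × 8.314 × 302) / (141 × 10³ Pa) = 0.00918 m³ = 9.18 L.

9.18 L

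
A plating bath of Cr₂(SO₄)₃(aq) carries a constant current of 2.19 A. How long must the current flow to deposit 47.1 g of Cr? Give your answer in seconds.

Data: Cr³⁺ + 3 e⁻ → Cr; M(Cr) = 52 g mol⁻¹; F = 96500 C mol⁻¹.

n(Cr) = m/M = 47.1 / 52 = 0.9058 mol.
Each Cr atom requires 3 electrons, so n(e⁻) = 3 × 0.9058 = 2.717 mol.
Q = n(e⁻)·F = 2.717 × 96500 = 262200 C.
t = Q/I = 262200 / 2.190 A = 119700 s.

1.20 × 10⁵ s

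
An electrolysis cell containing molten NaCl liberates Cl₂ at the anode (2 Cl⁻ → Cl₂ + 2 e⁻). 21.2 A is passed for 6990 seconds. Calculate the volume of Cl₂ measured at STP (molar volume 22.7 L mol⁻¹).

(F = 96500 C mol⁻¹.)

Q = I·t = 21.20 A × 6990.0 s = 148200 C.
n(e⁻) = Q/F = 148200 / 96500 = 1.536 mol.
2 electrons are transferred per Cl₂ molecule, so n(Cl₂) = 1.536 / 2 = 0.7678 mol.
V = n × V_m = 0.7678 × 22.7 = 17.4 L.

17.4 L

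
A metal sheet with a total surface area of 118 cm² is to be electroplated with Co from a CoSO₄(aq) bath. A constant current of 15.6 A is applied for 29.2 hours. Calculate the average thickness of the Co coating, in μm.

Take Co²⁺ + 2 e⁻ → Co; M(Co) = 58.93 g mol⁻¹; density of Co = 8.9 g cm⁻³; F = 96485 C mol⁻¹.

Q = I·t = 15.60 × 105120 = 1640000 C; n(e⁻) = 17.00 mol.
n(Co) = n(e⁻)/2 = 8.498 mol, so m = 8.498 × 58.93 = 500.8 g.
Volume = m/ρ = 500.8 / 8.9 = 56.27 cm³.
Thickness = V/A = 56.27 / 118 = 0.477 cm = 4770 μm.

4770 μm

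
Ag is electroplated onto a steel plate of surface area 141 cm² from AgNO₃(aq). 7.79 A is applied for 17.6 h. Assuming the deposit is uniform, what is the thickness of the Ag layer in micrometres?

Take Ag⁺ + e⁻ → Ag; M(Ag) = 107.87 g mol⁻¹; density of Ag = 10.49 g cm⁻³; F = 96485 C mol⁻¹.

Q = I·t = 7.790 × 63360 = 493600 C; n(e⁻) = 5.116 mol.
n(Ag) = n(e⁻)/1 = 5.116 mol, so m = 5.116 × 107.87 = 551.8 g.
Volume = m/ρ = 551.8 / 10.49 = 52.60 cm³.
Thickness = V/A = 52.60 / 141 = 0.373 cm = 3730 μm.

3730 μm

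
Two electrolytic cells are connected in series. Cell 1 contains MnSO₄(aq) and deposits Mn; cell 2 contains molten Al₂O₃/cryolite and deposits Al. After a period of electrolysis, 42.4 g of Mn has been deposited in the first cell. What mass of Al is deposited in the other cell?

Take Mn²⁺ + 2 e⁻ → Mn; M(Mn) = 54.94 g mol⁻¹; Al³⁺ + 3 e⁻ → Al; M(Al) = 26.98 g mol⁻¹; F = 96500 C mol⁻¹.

13.9 g

n(Mn) = 42.4 / 54.94 = 0.7718 mol.
Since Mn²⁺ + 2 e⁻ → Mn, n(e⁻) passed = 2 × 0.7718 = 1.544 mol.
Cells in series carry the same charge, so the same 1.544 mol of electrons passes through cell 2.
Al³⁺ + 3 e⁻ → Al, so n(Al) = 1.544 / 3 = 0.5145 mol.
m(Al) = 0.5145 × 26.98 = 13.9 g.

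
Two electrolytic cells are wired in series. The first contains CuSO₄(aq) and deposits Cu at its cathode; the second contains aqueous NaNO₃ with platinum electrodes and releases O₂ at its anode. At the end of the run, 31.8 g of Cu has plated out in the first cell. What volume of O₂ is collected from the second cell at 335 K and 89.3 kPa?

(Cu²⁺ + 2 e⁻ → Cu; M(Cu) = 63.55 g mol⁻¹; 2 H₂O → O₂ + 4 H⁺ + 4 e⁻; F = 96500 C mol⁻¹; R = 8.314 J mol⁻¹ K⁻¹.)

n(Cu) = 31.8 / 63.55 = 0.5004 mol, so n(e⁻) = 2 × 0.5004 = 1.001 mol.
The cells are in series, so the same 1.001 mol of electrons passes through the second cell.
2 H₂O → O₂ + 4 H⁺ + 4 e⁻ — 4 mol e⁻ per mol O₂, so n(O₂) = 1.001/4 = 0.2502 mol.
V = nRT/P = (0.2502 × 8.314 × 335) / (89.3 × 10³) = 0.00780 m³ = 7.80 L.

7.80 L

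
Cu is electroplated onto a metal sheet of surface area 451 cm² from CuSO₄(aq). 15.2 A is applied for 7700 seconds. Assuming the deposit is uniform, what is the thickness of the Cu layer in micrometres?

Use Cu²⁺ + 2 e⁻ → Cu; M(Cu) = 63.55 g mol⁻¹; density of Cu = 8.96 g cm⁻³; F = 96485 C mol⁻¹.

95.4 μm

Q = I·t = 15.20 × 7700.0 = 117000 C; n(e⁻) = 1.213 mol.
n(Cu) = n(e⁻)/2 = 0.6065 mol, so m = 0.6065 × 63.55 = 38.54 g.
Volume = m/ρ = 38.54 / 8.96 = 4.302 cm³.
Thickness = V/A = 4.302 / 451 = 0.00954 cm = 95.4 μm.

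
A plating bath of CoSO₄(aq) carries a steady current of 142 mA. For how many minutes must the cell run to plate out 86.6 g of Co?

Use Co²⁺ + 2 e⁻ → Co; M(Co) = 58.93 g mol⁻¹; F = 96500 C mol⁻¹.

33300 min

n(Co) = m/M = 86.6 / 58.93 = 1.470 mol.
Each Co atom requires 2 electrons, so n(e⁻) = 2 × 1.470 = 2.939 mol.
Q = n(e⁻)·F = 2.939 × 96500 = 283600 C.
t = Q/I = 283600 / 0.1420 A = 1997000 s = 33300 min.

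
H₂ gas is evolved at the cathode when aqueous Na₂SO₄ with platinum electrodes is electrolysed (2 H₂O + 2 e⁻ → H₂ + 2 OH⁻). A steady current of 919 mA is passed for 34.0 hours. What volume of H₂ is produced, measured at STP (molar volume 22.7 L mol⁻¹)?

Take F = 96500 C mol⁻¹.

Q = I·t = 0.9190 A × 122400 s = 112500 C.
n(e⁻) = Q/F = 112500 / 96500 = 1.166 mol.
2 electrons are transferred per H₂ molecule, so n(H₂) = 1.166 / 2 = 0.5828 mol.
V = n × V_m = 0.5828 × 22.7 = 13.2 L.

13.2 L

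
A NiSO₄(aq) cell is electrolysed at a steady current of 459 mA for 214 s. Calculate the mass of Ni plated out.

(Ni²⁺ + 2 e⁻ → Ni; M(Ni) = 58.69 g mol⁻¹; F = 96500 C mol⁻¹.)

0.0299 g

Q = I·t = 0.4590 A × 214.00 s = 98.23 C.
n(e⁻) = Q/F = 98.23 / 96500 = 0.001018 mol.
Ni²⁺ + 2 e⁻ → Ni, so n(Ni) = n(e⁻)/2 = 0.0005089 mol.
m = n·M = 0.0005089 × 58.69 = 0.0299 g.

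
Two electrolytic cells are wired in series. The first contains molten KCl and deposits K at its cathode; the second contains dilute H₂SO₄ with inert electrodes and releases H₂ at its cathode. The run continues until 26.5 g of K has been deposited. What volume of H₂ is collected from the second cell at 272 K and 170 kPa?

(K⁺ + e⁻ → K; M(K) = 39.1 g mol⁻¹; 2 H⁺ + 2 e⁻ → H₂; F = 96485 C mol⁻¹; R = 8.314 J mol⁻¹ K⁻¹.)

4.51 L

n(K) = 26.5 / 39.1 = 0.6777 mol, so n(e⁻) = 1 × 0.6777 = 0.6777 mol.
The cells are in series, so the same 0.6777 mol of electrons passes through the second cell.
2 H⁺ + 2 e⁻ → H₂ — 2 mol e⁻ per mol H₂, so n(H₂) = 0.6777/2 = 0.3389 mol.
V = nRT/P = (0.3389 × 8.314 × 272) / (170 × 10³) = 0.00451 m³ = 4.51 L.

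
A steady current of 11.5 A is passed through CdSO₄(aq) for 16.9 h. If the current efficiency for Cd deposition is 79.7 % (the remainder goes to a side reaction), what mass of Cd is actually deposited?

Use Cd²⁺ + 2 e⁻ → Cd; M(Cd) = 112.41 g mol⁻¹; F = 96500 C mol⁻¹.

325 g

Q = I·t = 11.50 × 60840 = 699700 C.
n(e⁻) = 699700/96500 = 7.250 mol; theoretically n(Cd) = 7.250/2 = 3.625 mol, m_theo = 407.5 g.
At 79.7 % efficiency, m_actual = 0.797 × 407.5 = 325 g.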